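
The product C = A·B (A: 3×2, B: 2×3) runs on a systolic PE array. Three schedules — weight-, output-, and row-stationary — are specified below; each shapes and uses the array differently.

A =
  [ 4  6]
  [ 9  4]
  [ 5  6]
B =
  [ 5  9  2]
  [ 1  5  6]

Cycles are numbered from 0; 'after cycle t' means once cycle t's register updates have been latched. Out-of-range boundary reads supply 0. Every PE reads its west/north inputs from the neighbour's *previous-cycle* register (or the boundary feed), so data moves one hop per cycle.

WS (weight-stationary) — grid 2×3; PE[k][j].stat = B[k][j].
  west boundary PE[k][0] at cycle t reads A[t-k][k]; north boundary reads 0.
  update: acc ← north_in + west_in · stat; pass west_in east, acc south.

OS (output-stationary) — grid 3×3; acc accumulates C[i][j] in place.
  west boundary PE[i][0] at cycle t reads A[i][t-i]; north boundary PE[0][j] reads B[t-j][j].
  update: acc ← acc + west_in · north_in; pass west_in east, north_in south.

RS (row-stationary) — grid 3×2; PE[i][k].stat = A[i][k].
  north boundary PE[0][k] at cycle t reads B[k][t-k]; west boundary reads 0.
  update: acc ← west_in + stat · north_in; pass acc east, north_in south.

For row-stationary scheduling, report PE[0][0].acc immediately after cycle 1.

RS (3×2). Following PE[0][0] plus its west/north inputs:
  step 0 · PE0,0: acc=20; fwd→20 fwd↓5
  step 1 · PE0,0: acc=36; fwd→36 fwd↓9

PE[0][0].acc = 36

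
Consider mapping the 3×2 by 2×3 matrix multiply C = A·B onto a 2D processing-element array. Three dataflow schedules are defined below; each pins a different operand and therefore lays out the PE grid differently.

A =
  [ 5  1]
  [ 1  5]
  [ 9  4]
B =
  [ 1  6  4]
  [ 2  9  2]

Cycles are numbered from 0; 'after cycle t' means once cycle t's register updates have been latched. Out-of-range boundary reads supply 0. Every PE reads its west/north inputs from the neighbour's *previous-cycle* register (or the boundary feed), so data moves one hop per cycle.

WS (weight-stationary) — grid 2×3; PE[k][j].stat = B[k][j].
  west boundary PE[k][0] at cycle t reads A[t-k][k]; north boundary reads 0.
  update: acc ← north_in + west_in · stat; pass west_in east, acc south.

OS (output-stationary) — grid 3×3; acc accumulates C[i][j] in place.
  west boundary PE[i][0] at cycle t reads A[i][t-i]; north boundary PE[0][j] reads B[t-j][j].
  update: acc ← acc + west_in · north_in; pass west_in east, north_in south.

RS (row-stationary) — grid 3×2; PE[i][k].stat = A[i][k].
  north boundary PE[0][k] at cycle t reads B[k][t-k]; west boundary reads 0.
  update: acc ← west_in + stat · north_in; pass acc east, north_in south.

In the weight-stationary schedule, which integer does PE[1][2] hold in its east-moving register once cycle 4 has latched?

register = 5

WS 2×3: PE[1][2] cycle-by-cycle (with neighbour feeds):
  t=0 PE[0][2]: acc=0 h=0 v=0
  t=0 PE[1][1]: acc=0 h=0 v=0
  t=0 PE[1][2]: acc=0 h=0 v=0
  t=1 PE[0][2]: acc=0 h=0 v=0
  t=1 PE[1][1]: acc=0 h=0 v=0
  t=1 PE[1][2]: acc=0 h=0 v=0
  t=2 PE[0][2]: acc=20 h=5 v=20
  t=2 PE[1][1]: acc=39 h=1 v=39
  t=2 PE[1][2]: acc=0 h=0 v=0
  t=3 PE[0][2]: acc=4 h=1 v=4
  t=3 PE[1][1]: acc=51 h=5 v=51
  t=3 PE[1][2]: acc=22 h=1 v=22
  t=4 PE[0][2]: acc=36 h=9 v=36
  t=4 PE[1][1]: acc=90 h=4 v=90
  t=4 PE[1][2]: acc=14 h=5 v=14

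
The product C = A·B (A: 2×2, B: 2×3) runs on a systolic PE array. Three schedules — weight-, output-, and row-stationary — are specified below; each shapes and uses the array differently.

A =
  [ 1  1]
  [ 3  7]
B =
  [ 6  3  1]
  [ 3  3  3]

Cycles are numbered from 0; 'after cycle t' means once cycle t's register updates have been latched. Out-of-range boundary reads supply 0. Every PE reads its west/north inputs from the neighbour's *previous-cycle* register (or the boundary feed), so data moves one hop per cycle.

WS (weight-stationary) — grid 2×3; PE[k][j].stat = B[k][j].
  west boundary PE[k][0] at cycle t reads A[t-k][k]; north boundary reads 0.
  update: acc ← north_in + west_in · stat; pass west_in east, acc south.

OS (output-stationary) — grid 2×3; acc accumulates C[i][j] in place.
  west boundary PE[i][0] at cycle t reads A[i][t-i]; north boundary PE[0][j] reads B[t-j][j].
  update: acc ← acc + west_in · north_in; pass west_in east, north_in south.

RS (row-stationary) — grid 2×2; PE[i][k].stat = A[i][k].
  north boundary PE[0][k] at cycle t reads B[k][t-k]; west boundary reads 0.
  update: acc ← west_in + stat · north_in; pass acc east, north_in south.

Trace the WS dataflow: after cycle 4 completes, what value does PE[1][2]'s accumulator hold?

PE[1][2].acc = 24

WS 2×3: PE[1][2] cycle-by-cycle (with neighbour feeds):
  0: (0,2).acc=0  regs=<0,0>
  0: (1,1).acc=0  regs=<0,0>
  0: (1,2).acc=0  regs=<0,0>
  1: (0,2).acc=0  regs=<0,0>
  1: (1,1).acc=0  regs=<0,0>
  1: (1,2).acc=0  regs=<0,0>
  2: (0,2).acc=1  regs=<1,1>
  2: (1,1).acc=6  regs=<1,6>
  2: (1,2).acc=0  regs=<0,0>
  3: (0,2).acc=3  regs=<3,3>
  3: (1,1).acc=30  regs=<7,30>
  3: (1,2).acc=4  regs=<1,4>
  4: (0,2).acc=0  regs=<0,0>
  4: (1,1).acc=0  regs=<0,0>
  4: (1,2).acc=24  regs=<7,24>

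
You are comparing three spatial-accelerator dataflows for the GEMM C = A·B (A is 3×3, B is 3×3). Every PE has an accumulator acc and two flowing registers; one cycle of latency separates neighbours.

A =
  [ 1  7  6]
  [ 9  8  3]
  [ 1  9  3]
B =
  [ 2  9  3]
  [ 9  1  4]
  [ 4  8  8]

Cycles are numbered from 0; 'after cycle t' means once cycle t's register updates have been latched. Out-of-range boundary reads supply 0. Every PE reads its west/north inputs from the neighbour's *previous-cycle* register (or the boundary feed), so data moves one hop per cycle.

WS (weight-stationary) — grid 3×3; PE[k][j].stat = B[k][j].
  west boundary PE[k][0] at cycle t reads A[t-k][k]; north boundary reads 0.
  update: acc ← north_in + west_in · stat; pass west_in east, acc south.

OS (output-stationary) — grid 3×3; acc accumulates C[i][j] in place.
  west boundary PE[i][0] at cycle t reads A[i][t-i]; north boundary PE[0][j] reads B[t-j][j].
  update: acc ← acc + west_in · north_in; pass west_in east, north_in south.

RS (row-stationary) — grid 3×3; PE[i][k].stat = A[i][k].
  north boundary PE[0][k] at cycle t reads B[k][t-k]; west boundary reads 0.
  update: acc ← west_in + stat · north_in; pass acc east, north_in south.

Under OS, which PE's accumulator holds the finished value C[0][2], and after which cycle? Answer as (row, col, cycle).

OS: C[0][2] accumulates in PE[0][2]:
  0: (0,2).acc=0  regs=<0,0>
  1: (0,2).acc=0  regs=<0,0>
  2: (0,2).acc=3  regs=<1,3>
  3: (0,2).acc=31  regs=<7,4>
  4: (0,2).acc=79  regs=<6,8>

(row, col, cycle) = (0, 2, 4)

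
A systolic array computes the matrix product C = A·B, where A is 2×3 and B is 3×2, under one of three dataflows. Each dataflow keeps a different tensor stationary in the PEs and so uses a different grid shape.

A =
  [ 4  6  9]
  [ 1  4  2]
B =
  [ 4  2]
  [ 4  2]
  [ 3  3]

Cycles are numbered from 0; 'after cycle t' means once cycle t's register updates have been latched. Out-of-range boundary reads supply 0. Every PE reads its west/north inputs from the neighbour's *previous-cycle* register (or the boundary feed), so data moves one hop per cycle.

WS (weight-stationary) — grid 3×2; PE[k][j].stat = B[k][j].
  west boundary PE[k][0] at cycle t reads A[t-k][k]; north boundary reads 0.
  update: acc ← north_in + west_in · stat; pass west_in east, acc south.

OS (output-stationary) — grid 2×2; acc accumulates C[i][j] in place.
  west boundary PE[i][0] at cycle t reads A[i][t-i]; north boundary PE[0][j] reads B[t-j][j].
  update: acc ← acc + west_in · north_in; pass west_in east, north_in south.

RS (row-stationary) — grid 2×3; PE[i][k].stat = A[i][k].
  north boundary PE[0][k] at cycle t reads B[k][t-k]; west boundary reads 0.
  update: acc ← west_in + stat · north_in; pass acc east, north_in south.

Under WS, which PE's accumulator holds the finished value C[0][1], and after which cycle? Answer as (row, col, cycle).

Under WS, C[0][1] lands at PE[2][1]:
  step 0 · PE2,1: acc=0; fwd→0 fwd↓0
  step 1 · PE2,1: acc=0; fwd→0 fwd↓0
  step 2 · PE2,1: acc=0; fwd→0 fwd↓0
  step 3 · PE2,1: acc=47; fwd→9 fwd↓47

(row, col, cycle) = (2, 1, 3)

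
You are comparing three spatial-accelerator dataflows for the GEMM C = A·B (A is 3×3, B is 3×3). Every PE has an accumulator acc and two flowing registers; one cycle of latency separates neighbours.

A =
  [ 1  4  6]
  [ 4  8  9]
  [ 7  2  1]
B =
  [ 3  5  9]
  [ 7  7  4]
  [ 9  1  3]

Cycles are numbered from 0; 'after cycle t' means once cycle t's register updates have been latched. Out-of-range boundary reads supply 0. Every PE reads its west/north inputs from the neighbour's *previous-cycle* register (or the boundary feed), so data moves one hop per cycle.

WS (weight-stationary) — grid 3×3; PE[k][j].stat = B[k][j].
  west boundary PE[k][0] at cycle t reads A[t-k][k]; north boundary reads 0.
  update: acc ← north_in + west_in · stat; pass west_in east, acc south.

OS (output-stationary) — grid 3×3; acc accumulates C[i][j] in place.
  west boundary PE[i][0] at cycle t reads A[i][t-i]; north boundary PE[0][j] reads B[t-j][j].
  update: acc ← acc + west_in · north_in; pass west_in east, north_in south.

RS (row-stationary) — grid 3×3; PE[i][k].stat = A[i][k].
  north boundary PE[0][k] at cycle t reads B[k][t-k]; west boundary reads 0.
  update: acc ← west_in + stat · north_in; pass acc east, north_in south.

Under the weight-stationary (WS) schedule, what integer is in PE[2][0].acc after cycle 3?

WS on a 3×3 grid — tracing PE[2][0] and its feeders:
  step 0 · PE1,0: acc=0; fwd→0 fwd↓0
  step 0 · PE2,0: acc=0; fwd→0 fwd↓0
  step 1 · PE1,0: acc=31; fwd→4 fwd↓31
  step 1 · PE2,0: acc=0; fwd→0 fwd↓0
  step 2 · PE1,0: acc=68; fwd→8 fwd↓68
  step 2 · PE2,0: acc=85; fwd→6 fwd↓85
  step 3 · PE1,0: acc=35; fwd→2 fwd↓35
  step 3 · PE2,0: acc=149; fwd→9 fwd↓149

PE[2][0].acc = 149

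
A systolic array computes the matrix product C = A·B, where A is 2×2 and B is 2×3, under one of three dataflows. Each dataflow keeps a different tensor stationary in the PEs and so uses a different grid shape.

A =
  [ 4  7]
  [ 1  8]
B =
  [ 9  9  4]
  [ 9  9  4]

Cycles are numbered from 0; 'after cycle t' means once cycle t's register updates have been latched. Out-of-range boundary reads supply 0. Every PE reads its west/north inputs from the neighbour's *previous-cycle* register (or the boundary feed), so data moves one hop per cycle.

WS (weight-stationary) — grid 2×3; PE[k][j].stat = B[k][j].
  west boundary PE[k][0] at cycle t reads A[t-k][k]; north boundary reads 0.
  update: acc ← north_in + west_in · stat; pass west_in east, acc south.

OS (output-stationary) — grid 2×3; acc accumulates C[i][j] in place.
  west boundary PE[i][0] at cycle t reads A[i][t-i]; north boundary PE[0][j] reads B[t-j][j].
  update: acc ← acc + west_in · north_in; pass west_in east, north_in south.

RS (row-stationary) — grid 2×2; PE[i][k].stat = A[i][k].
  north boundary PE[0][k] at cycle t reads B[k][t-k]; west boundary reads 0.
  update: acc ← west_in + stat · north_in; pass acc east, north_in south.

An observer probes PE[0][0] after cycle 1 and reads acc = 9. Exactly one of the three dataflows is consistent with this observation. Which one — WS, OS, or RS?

WS (2×3 grid), PE[0][0]:
  [0] (0,0) acc=36 (h:4 v:36)
  [1] (0,0) acc=9 (h:1 v:9)
OS (2×3 grid), PE[0][0]:
  [0] (0,0) acc=36 (h:4 v:9)
  [1] (0,0) acc=99 (h:7 v:9)
RS (2×2 grid), PE[0][0]:
  [0] (0,0) acc=36 (h:36 v:9)
  [1] (0,0) acc=36 (h:36 v:9)

dataflow = WS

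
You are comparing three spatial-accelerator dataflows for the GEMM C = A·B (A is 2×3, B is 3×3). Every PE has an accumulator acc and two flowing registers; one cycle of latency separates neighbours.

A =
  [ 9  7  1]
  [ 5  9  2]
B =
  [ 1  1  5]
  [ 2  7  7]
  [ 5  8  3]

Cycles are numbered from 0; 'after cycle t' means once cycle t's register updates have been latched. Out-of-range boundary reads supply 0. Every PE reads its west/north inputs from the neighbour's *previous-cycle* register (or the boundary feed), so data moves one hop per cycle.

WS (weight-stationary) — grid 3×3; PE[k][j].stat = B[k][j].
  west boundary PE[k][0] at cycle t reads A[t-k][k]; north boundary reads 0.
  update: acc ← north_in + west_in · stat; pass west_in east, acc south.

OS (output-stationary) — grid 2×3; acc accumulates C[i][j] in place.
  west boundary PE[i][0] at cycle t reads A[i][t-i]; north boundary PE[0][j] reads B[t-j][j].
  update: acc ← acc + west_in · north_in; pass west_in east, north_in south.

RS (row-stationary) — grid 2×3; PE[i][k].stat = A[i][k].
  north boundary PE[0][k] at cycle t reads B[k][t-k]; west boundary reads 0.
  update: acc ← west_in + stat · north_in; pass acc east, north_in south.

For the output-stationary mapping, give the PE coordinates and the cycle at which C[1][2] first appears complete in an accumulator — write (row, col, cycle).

OS: C[1][2] accumulates in PE[1][2]:
  @0  [1,2]  acc 0  |  →0  ↓0
  @1  [1,2]  acc 0  |  →0  ↓0
  @2  [1,2]  acc 0  |  →0  ↓0
  @3  [1,2]  acc 25  |  →5  ↓5
  @4  [1,2]  acc 88  |  →9  ↓7
  @5  [1,2]  acc 94  |  →2  ↓3

(row, col, cycle) = (1, 2, 5)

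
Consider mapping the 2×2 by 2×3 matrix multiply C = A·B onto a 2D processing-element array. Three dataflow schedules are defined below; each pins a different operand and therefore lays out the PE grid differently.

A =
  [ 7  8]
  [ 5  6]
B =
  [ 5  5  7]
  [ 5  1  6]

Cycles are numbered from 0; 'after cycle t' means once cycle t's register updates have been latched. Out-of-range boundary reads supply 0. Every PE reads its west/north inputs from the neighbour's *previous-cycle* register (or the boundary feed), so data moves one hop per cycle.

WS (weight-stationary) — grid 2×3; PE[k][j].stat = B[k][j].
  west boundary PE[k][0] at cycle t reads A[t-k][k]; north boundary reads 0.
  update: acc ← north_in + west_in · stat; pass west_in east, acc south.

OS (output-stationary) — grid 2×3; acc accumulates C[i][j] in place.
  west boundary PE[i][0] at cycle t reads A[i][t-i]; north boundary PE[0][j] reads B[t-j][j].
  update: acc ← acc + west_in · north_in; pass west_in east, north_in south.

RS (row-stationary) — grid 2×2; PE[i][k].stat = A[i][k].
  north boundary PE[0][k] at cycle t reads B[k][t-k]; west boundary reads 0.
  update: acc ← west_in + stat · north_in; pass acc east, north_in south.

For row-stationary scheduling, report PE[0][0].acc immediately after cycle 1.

RS (2×2). Following PE[0][0] plus its west/north inputs:
  @0  [0,0]  acc 35  |  →35  ↓5
  @1  [0,0]  acc 35  |  →35  ↓5

PE[0][0].acc = 35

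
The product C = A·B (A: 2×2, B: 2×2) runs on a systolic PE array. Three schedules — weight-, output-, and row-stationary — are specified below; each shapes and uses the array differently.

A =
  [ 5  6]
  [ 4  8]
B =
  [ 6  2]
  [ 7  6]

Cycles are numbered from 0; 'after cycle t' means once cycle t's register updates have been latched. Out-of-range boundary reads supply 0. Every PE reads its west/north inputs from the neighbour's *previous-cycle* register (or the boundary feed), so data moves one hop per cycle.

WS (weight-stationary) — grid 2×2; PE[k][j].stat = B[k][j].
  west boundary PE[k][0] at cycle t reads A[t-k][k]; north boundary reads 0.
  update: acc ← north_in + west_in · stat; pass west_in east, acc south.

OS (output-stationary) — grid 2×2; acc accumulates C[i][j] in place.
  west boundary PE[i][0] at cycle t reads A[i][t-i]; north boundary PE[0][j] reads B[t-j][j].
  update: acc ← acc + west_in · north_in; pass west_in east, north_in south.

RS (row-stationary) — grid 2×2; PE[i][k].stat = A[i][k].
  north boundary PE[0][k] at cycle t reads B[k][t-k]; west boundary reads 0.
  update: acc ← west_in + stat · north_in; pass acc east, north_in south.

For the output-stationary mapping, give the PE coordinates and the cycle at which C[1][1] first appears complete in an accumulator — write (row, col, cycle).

(row, col, cycle) = (1, 1, 3)

Under OS, C[1][1] lands at PE[1][1]:
  after 0 — PE[1][1] acc=0, pass-E 0, pass-S 0
  after 1 — PE[1][1] acc=0, pass-E 0, pass-S 0
  after 2 — PE[1][1] acc=8, pass-E 4, pass-S 2
  after 3 — PE[1][1] acc=56, pass-E 8, pass-S 6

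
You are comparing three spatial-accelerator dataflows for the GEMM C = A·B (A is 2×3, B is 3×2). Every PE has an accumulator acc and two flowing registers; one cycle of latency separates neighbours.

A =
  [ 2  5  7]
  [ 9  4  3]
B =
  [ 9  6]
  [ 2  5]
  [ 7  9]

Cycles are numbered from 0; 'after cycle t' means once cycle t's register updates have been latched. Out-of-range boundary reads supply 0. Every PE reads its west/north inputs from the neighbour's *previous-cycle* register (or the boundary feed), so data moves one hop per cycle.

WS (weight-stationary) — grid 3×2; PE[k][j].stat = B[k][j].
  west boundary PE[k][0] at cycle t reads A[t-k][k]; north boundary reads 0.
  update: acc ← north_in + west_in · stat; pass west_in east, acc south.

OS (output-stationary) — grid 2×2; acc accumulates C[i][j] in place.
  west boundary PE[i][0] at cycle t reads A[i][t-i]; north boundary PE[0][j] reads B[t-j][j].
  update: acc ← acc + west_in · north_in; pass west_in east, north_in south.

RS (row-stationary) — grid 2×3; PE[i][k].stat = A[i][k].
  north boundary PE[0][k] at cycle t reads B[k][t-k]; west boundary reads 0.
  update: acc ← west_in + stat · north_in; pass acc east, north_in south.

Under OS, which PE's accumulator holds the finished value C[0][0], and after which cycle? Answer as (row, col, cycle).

OS — PE[0][0] is where C[0][0] collects:
  after 0 — PE[0][0] acc=18, pass-E 2, pass-S 9
  after 1 — PE[0][0] acc=28, pass-E 5, pass-S 2
  after 2 — PE[0][0] acc=77, pass-E 7, pass-S 7

(row, col, cycle) = (0, 0, 2)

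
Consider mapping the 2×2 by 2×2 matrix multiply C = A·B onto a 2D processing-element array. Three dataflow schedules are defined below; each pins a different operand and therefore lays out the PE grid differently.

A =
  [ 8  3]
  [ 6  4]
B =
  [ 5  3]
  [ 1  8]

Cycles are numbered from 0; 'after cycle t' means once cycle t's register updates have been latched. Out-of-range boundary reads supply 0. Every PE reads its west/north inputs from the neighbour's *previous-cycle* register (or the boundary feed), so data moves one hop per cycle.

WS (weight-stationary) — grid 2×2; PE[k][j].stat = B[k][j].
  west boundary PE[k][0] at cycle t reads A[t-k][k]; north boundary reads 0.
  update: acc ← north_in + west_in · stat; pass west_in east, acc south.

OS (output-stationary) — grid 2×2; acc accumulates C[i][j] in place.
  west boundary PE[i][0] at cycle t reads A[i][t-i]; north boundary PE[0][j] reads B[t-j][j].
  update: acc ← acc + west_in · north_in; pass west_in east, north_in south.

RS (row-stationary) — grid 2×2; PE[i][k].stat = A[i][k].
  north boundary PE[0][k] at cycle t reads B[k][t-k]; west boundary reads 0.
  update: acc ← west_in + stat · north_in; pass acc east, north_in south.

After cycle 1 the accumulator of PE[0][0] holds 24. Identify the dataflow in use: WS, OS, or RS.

dataflow = RS

WS [2×2] PE[0][0] across cycles:
  0: (0,0).acc=40  regs=<8,40>
  1: (0,0).acc=30  regs=<6,30>
OS [2×2] PE[0][0] across cycles:
  0: (0,0).acc=40  regs=<8,5>
  1: (0,0).acc=43  regs=<3,1>
RS [2×2] PE[0][0] across cycles:
  0: (0,0).acc=40  regs=<40,5>
  1: (0,0).acc=24  regs=<24,3>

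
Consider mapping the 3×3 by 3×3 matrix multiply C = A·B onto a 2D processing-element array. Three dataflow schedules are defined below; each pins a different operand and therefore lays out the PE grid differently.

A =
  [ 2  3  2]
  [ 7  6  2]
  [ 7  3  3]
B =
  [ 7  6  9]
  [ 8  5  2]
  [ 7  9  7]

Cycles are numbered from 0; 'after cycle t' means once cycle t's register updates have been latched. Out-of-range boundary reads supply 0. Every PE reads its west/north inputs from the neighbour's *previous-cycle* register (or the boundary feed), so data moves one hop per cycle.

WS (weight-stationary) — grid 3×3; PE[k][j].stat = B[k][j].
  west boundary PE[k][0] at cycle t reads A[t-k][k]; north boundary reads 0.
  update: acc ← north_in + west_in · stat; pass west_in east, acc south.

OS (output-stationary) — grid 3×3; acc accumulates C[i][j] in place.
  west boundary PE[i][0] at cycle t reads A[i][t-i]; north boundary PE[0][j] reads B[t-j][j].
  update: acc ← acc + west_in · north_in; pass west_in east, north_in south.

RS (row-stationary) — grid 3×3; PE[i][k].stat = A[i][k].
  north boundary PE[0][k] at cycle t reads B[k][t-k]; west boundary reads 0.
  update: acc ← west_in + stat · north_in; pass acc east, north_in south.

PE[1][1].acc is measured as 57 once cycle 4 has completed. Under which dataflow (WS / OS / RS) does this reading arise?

dataflow = WS

Under WS (3×3), PE[1][1]:
  after 0 — PE[1][1] acc=0, pass-E 0, pass-S 0
  after 1 — PE[1][1] acc=0, pass-E 0, pass-S 0
  after 2 — PE[1][1] acc=27, pass-E 3, pass-S 27
  after 3 — PE[1][1] acc=72, pass-E 6, pass-S 72
  after 4 — PE[1][1] acc=57, pass-E 3, pass-S 57
Under OS (3×3), PE[1][1]:
  after 0 — PE[1][1] acc=0, pass-E 0, pass-S 0
  after 1 — PE[1][1] acc=0, pass-E 0, pass-S 0
  after 2 — PE[1][1] acc=42, pass-E 7, pass-S 6
  after 3 — PE[1][1] acc=72, pass-E 6, pass-S 5
  after 4 — PE[1][1] acc=90, pass-E 2, pass-S 9
Under RS (3×3), PE[1][1]:
  after 0 — PE[1][1] acc=0, pass-E 0, pass-S 0
  after 1 — PE[1][1] acc=0, pass-E 0, pass-S 0
  after 2 — PE[1][1] acc=97, pass-E 97, pass-S 8
  after 3 — PE[1][1] acc=72, pass-E 72, pass-S 5
  after 4 — PE[1][1] acc=75, pass-E 75, pass-S 2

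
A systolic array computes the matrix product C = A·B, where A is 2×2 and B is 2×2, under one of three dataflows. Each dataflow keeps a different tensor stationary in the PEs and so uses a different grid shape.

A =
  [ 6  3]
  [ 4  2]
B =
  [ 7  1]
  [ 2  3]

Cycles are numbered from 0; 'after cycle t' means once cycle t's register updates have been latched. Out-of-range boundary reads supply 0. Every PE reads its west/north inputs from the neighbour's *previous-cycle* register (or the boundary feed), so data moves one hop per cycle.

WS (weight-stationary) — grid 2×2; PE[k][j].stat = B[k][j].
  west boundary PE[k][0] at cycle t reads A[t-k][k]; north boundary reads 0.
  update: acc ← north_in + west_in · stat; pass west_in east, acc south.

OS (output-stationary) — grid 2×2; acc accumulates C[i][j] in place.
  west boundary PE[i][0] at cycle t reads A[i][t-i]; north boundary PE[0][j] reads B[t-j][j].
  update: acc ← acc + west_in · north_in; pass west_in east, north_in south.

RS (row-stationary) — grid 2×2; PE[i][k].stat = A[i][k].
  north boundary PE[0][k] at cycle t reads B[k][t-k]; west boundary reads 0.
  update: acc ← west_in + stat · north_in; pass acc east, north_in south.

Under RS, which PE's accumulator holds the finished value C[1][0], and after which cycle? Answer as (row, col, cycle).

RS: C[1][0] accumulates in PE[1][1]:
  after 0 — PE[1][1] acc=0, pass-E 0, pass-S 0
  after 1 — PE[1][1] acc=0, pass-E 0, pass-S 0
  after 2 — PE[1][1] acc=32, pass-E 32, pass-S 2

(row, col, cycle) = (1, 1, 2)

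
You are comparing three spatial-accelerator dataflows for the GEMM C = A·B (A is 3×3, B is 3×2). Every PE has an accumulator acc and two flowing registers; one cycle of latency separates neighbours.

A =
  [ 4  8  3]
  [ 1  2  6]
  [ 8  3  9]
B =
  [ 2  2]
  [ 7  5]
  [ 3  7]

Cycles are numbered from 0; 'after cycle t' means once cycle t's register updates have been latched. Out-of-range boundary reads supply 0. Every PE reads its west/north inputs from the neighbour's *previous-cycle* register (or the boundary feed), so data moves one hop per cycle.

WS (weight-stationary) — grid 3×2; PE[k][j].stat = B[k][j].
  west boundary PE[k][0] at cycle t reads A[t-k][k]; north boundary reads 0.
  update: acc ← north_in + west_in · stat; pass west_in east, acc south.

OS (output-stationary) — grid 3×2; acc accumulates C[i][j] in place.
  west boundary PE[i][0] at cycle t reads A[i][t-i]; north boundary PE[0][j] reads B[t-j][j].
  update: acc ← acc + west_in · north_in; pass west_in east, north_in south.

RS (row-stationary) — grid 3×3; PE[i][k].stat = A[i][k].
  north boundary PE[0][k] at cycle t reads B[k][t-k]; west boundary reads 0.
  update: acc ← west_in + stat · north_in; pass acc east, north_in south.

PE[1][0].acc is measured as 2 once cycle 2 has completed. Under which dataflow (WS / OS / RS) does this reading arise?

dataflow = RS

Under WS (3×2), PE[1][0]:
  after 0 — PE[1][0] acc=0, pass-E 0, pass-S 0
  after 1 — PE[1][0] acc=64, pass-E 8, pass-S 64
  after 2 — PE[1][0] acc=16, pass-E 2, pass-S 16
Under OS (3×2), PE[1][0]:
  after 0 — PE[1][0] acc=0, pass-E 0, pass-S 0
  after 1 — PE[1][0] acc=2, pass-E 1, pass-S 2
  after 2 — PE[1][0] acc=16, pass-E 2, pass-S 7
Under RS (3×3), PE[1][0]:
  after 0 — PE[1][0] acc=0, pass-E 0, pass-S 0
  after 1 — PE[1][0] acc=2, pass-E 2, pass-S 2
  after 2 — PE[1][0] acc=2, pass-E 2, pass-S 2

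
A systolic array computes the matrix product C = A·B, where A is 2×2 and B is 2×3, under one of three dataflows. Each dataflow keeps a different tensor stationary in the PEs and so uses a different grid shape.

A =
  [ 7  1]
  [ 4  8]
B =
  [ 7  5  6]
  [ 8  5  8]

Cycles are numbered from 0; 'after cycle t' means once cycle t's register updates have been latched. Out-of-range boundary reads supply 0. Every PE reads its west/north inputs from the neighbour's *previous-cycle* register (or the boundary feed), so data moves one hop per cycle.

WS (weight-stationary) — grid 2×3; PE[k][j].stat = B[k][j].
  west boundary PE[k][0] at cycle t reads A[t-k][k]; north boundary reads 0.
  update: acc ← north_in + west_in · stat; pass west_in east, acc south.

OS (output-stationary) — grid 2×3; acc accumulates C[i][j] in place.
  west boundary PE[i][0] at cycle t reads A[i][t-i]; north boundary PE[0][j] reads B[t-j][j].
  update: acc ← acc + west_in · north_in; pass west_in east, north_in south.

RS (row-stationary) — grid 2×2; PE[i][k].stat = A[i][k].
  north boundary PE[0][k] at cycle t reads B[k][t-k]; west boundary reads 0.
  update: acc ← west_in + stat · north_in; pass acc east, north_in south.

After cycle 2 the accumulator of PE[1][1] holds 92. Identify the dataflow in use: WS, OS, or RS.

WS [2×3] PE[1][1] across cycles:
  @0  [1,1]  acc 0  |  →0  ↓0
  @1  [1,1]  acc 0  |  →0  ↓0
  @2  [1,1]  acc 40  |  →1  ↓40
OS [2×3] PE[1][1] across cycles:
  @0  [1,1]  acc 0  |  →0  ↓0
  @1  [1,1]  acc 0  |  →0  ↓0
  @2  [1,1]  acc 20  |  →4  ↓5
RS [2×2] PE[1][1] across cycles:
  @0  [1,1]  acc 0  |  →0  ↓0
  @1  [1,1]  acc 0  |  →0  ↓0
  @2  [1,1]  acc 92  |  →92  ↓8

dataflow = RS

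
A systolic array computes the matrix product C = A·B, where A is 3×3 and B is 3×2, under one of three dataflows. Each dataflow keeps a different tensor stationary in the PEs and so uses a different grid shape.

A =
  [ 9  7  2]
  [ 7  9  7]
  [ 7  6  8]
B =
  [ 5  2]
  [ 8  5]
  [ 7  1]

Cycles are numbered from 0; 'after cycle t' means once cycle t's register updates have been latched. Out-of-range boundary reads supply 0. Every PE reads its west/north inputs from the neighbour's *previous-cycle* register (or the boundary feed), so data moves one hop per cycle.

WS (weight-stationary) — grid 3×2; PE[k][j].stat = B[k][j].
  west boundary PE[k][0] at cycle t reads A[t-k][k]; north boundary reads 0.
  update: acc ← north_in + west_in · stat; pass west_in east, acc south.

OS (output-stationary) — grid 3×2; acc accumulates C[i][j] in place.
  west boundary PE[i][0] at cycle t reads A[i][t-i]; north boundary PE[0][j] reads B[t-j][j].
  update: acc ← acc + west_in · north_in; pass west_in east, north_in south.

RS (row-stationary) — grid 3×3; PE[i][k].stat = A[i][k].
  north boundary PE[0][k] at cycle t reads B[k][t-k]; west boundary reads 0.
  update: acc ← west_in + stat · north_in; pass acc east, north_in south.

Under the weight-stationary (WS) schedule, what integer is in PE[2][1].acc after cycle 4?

WS (3×2). Following PE[2][1] plus its west/north inputs:
  @0  [1,1]  acc 0  |  →0  ↓0
  @0  [2,0]  acc 0  |  →0  ↓0
  @0  [2,1]  acc 0  |  →0  ↓0
  @1  [1,1]  acc 0  |  →0  ↓0
  @1  [2,0]  acc 0  |  →0  ↓0
  @1  [2,1]  acc 0  |  →0  ↓0
  @2  [1,1]  acc 53  |  →7  ↓53
  @2  [2,0]  acc 115  |  →2  ↓115
  @2  [2,1]  acc 0  |  →0  ↓0
  @3  [1,1]  acc 59  |  →9  ↓59
  @3  [2,0]  acc 156  |  →7  ↓156
  @3  [2,1]  acc 55  |  →2  ↓55
  @4  [1,1]  acc 44  |  →6  ↓44
  @4  [2,0]  acc 139  |  →8  ↓139
  @4  [2,1]  acc 66  |  →7  ↓66

PE[2][1].acc = 66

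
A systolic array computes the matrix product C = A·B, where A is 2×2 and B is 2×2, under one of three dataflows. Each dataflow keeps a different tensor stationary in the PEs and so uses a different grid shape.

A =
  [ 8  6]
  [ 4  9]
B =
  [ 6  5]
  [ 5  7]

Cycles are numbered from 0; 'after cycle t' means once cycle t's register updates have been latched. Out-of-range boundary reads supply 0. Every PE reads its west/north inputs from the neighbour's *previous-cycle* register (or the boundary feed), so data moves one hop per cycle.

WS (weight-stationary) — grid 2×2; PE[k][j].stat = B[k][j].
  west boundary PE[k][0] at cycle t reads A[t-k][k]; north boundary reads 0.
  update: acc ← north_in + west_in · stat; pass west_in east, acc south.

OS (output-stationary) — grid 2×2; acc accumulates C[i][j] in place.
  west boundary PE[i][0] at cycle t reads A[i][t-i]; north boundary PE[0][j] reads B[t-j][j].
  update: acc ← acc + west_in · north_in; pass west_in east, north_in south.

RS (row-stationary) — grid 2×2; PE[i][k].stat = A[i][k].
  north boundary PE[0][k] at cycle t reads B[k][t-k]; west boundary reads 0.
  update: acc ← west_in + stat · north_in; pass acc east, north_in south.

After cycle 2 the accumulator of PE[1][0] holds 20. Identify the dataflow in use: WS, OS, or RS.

dataflow = RS

WS [2×2] PE[1][0] across cycles:
  t=0 PE[1][0]: acc=0 h=0 v=0
  t=1 PE[1][0]: acc=78 h=6 v=78
  t=2 PE[1][0]: acc=69 h=9 v=69
OS [2×2] PE[1][0] across cycles:
  t=0 PE[1][0]: acc=0 h=0 v=0
  t=1 PE[1][0]: acc=24 h=4 v=6
  t=2 PE[1][0]: acc=69 h=9 v=5
RS [2×2] PE[1][0] across cycles:
  t=0 PE[1][0]: acc=0 h=0 v=0
  t=1 PE[1][0]: acc=24 h=24 v=6
  t=2 PE[1][0]: acc=20 h=20 v=5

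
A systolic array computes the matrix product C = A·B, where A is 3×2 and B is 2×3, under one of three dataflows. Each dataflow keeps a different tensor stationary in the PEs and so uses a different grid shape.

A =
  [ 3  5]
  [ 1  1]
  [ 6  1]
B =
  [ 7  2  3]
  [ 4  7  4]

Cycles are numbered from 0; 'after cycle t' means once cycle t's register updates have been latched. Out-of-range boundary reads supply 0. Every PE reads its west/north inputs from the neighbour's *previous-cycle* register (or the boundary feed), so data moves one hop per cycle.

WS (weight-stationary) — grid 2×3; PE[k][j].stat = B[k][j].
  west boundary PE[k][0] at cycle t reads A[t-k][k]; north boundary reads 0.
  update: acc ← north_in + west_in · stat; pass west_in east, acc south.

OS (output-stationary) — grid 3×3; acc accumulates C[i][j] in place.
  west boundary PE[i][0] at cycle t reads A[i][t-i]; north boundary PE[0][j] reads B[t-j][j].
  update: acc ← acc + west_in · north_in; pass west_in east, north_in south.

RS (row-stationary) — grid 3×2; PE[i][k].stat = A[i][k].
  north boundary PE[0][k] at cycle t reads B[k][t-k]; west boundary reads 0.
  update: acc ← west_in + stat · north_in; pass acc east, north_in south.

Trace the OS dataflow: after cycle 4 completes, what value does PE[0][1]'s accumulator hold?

OS 3×3: PE[0][1] cycle-by-cycle (with neighbour feeds):
  @0  [0,0]  acc 21  |  →3  ↓7
  @0  [0,1]  acc 0  |  →0  ↓0
  @1  [0,0]  acc 41  |  →5  ↓4
  @1  [0,1]  acc 6  |  →3  ↓2
  @2  [0,0]  acc 41  |  →0  ↓0
  @2  [0,1]  acc 41  |  →5  ↓7
  @3  [0,0]  acc 41  |  →0  ↓0
  @3  [0,1]  acc 41  |  →0  ↓0
  @4  [0,0]  acc 41  |  →0  ↓0
  @4  [0,1]  acc 41  |  →0  ↓0

PE[0][1].acc = 41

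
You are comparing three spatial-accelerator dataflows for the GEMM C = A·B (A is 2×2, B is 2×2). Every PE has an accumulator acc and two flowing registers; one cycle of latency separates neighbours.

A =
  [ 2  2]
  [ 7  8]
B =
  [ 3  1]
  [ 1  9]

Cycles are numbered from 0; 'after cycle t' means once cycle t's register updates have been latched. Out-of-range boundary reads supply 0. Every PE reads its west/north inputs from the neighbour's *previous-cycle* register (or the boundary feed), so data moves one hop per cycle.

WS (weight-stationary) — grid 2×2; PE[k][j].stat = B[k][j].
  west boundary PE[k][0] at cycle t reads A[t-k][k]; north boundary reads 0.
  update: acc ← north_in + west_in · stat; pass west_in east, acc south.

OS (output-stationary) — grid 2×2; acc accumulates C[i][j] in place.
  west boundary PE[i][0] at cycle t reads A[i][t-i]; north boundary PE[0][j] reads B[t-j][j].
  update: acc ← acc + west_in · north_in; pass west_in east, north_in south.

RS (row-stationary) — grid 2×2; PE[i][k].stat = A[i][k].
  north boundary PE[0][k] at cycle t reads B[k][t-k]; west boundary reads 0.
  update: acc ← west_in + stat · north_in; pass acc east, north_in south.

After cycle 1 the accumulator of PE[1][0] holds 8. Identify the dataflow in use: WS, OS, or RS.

dataflow = WS

— WS: 2×2; PE[1][0] trace:
  t=0 PE[1][0]: acc=0 h=0 v=0
  t=1 PE[1][0]: acc=8 h=2 v=8
— OS: 2×2; PE[1][0] trace:
  t=0 PE[1][0]: acc=0 h=0 v=0
  t=1 PE[1][0]: acc=21 h=7 v=3
— RS: 2×2; PE[1][0] trace:
  t=0 PE[1][0]: acc=0 h=0 v=0
  t=1 PE[1][0]: acc=21 h=21 v=3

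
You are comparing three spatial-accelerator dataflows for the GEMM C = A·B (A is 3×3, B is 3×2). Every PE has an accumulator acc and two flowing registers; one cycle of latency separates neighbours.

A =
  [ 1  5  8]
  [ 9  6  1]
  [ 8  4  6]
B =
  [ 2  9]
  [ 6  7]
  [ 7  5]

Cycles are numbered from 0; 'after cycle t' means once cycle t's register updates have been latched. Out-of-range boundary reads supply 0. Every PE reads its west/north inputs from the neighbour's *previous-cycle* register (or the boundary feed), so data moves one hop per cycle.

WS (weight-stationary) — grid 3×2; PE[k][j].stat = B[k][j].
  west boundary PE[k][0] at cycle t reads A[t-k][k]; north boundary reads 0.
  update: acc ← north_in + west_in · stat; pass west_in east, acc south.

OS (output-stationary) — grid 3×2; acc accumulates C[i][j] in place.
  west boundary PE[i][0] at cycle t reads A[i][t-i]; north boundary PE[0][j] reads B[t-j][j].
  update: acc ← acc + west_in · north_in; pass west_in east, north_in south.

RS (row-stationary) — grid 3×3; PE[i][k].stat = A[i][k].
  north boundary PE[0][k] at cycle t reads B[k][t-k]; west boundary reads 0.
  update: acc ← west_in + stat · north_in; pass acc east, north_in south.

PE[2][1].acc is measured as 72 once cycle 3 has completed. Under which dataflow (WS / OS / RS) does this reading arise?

Under WS (3×2), PE[2][1]:
  cycle 0: PE[2][1] → acc 0, east 0, south 0
  cycle 1: PE[2][1] → acc 0, east 0, south 0
  cycle 2: PE[2][1] → acc 0, east 0, south 0
  cycle 3: PE[2][1] → acc 84, east 8, south 84
Under OS (3×2), PE[2][1]:
  cycle 0: PE[2][1] → acc 0, east 0, south 0
  cycle 1: PE[2][1] → acc 0, east 0, south 0
  cycle 2: PE[2][1] → acc 0, east 0, south 0
  cycle 3: PE[2][1] → acc 72, east 8, south 9
Under RS (3×3), PE[2][1]:
  cycle 0: PE[2][1] → acc 0, east 0, south 0
  cycle 1: PE[2][1] → acc 0, east 0, south 0
  cycle 2: PE[2][1] → acc 0, east 0, south 0
  cycle 3: PE[2][1] → acc 40, east 40, south 6

dataflow = OS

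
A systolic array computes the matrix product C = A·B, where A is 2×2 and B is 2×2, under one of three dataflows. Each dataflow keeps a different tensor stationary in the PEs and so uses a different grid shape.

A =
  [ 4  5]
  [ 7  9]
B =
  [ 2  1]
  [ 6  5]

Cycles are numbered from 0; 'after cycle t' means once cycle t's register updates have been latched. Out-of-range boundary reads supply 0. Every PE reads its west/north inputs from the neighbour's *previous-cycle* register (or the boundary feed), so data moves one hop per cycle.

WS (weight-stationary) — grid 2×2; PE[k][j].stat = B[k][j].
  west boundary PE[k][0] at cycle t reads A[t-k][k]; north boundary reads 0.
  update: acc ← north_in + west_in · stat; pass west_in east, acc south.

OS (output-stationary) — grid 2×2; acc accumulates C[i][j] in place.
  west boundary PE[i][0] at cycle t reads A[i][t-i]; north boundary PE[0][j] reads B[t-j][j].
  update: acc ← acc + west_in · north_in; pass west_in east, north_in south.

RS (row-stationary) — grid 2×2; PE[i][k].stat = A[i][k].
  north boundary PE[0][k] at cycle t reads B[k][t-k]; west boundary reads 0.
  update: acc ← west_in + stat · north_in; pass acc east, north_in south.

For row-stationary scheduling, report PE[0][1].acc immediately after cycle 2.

PE[0][1].acc = 29

Tracing RS — 2×2 array, target PE[0][1]:
  t=0 PE[0][0]: acc=8 h=8 v=2
  t=0 PE[0][1]: acc=0 h=0 v=0
  t=1 PE[0][0]: acc=4 h=4 v=1
  t=1 PE[0][1]: acc=38 h=38 v=6
  t=2 PE[0][0]: acc=0 h=0 v=0
  t=2 PE[0][1]: acc=29 h=29 v=5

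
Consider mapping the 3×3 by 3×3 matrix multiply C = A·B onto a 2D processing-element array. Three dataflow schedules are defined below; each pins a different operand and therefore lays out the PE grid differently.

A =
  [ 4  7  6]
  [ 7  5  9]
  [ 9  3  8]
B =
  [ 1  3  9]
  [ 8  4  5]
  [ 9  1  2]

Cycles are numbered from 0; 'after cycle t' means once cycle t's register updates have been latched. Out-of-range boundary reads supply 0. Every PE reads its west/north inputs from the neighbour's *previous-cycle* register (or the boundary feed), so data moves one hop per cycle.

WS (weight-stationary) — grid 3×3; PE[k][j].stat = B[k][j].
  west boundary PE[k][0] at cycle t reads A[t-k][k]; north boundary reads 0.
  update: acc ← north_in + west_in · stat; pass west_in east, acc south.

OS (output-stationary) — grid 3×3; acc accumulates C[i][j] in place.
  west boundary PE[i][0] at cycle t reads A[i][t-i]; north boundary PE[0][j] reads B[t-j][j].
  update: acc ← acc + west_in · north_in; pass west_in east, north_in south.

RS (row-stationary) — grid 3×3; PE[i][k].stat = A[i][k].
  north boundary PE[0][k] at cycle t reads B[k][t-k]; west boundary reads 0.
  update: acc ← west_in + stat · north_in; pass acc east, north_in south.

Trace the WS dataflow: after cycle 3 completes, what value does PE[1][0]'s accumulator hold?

WS 3×3: PE[1][0] cycle-by-cycle (with neighbour feeds):
  cycle 0: PE[0][0] → acc 4, east 4, south 4
  cycle 0: PE[1][0] → acc 0, east 0, south 0
  cycle 1: PE[0][0] → acc 7, east 7, south 7
  cycle 1: PE[1][0] → acc 60, east 7, south 60
  cycle 2: PE[0][0] → acc 9, east 9, south 9
  cycle 2: PE[1][0] → acc 47, east 5, south 47
  cycle 3: PE[0][0] → acc 0, east 0, south 0
  cycle 3: PE[1][0] → acc 33, east 3, south 33

PE[1][0].acc = 33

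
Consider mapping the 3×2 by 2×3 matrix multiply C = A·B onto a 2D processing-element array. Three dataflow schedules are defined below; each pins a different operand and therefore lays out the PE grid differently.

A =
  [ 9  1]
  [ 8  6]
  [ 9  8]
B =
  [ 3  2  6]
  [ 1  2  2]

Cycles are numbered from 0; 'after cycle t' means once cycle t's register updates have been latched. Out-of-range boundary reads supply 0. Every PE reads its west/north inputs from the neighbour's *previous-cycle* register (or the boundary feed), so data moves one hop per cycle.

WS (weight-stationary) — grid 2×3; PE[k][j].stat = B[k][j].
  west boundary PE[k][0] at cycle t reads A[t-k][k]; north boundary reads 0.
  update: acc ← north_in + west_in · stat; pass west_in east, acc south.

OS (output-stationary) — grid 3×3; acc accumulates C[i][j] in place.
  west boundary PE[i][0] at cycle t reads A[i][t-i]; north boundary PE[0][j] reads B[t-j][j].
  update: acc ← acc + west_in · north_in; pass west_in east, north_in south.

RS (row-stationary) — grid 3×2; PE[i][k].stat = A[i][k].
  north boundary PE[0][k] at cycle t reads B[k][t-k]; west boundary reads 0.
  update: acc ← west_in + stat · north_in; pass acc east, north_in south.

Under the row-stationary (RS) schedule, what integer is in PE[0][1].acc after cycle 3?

PE[0][1].acc = 56

Tracing RS — 3×2 array, target PE[0][1]:
  after 0 — PE[0][0] acc=27, pass-E 27, pass-S 3
  after 0 — PE[0][1] acc=0, pass-E 0, pass-S 0
  after 1 — PE[0][0] acc=18, pass-E 18, pass-S 2
  after 1 — PE[0][1] acc=28, pass-E 28, pass-S 1
  after 2 — PE[0][0] acc=54, pass-E 54, pass-S 6
  after 2 — PE[0][1] acc=20, pass-E 20, pass-S 2
  after 3 — PE[0][0] acc=0, pass-E 0, pass-S 0
  after 3 — PE[0][1] acc=56, pass-E 56, pass-S 2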